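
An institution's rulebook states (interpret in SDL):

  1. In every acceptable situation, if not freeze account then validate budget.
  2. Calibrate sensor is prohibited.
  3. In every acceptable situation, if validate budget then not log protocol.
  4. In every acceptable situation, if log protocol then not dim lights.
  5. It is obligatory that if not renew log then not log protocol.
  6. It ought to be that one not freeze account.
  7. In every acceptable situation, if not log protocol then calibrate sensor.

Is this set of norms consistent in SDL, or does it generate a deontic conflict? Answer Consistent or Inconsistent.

Premise 6 gives O(¬freeze_account).
Applying K to premise 1 (O(¬freeze_account → validate_budget)) and O(¬freeze_account) yields O(validate_budget).
Applying K to premise 3 (O(validate_budget → ¬log_protocol)) and O(validate_budget) yields O(¬log_protocol).
Applying K to premise 7 (O(¬log_protocol → calibrate_sensor)) and O(¬log_protocol) yields O(calibrate_sensor).
Yet premise 2 is F(calibrate_sensor), i.e. O(¬calibrate_sensor).
We now have both O(calibrate_sensor) and O(¬calibrate_sensor) — calibrate_sensor is simultaneously obligatory and forbidden, violating the D-axiom.

Inconsistent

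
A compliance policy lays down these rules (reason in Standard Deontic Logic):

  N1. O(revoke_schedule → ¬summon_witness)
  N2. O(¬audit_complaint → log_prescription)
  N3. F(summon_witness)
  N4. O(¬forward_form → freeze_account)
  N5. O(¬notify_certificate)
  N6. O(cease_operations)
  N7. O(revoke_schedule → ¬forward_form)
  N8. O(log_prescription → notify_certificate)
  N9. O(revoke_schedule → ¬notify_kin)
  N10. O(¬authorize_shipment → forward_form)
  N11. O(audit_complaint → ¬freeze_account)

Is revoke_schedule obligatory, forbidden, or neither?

Forbidden

Premise 5 gives O(¬notify_certificate).
The contrapositive of premise 8 (O(log_prescription → notify_certificate)) is O(¬notify_certificate → ¬log_prescription), and O(¬notify_certificate) is already established, so O(¬log_prescription).
Premise 2, O(¬audit_complaint → log_prescription), contraposes to O(¬log_prescription → audit_complaint); with O(¬log_prescription) we get O(audit_complaint).
Applying K to premise 11 (O(audit_complaint → ¬freeze_account)) and O(audit_complaint) yields O(¬freeze_account).
Premise 4, O(¬forward_form → freeze_account), contraposes to O(¬freeze_account → forward_form); with O(¬freeze_account) we get O(forward_form).
Premise 7, O(revoke_schedule → ¬forward_form), contraposes to O(forward_form → ¬revoke_schedule); with O(forward_form) we get O(¬revoke_schedule).
Premises 1, 3, 6, 9, 10 do not contribute to this derivation.
Thus O(¬revoke_schedule), which is F(revoke_schedule): revoke_schedule is forbidden.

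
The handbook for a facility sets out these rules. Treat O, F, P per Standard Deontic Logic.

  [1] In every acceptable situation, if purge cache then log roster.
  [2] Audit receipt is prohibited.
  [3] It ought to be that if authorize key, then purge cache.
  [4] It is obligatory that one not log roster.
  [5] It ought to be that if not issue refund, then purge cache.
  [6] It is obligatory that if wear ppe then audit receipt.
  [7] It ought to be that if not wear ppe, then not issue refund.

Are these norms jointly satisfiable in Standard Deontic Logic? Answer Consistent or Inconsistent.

F(audit_receipt) at premise 2 means O(¬audit_receipt).
Premise 6, O(wear_ppe → audit_receipt), contraposes to O(¬audit_receipt → ¬wear_ppe); with O(¬audit_receipt) we get O(¬wear_ppe).
From O(¬wear_ppe) and premise 7, O(¬wear_ppe → ¬issue_refund), we obtain O(¬issue_refund).
Premise 5 is O(¬issue_refund → purge_cache); since O(¬issue_refund), deontic closure gives O(purge_cache).
With premise 1, O(purge_cache → log_roster), the K-axiom yields O(log_roster).
However, premise 4 gives O(¬log_roster).
We now have both O(log_roster) and O(¬log_roster) — log_roster is simultaneously obligatory and forbidden, violating the D-axiom.

Inconsistent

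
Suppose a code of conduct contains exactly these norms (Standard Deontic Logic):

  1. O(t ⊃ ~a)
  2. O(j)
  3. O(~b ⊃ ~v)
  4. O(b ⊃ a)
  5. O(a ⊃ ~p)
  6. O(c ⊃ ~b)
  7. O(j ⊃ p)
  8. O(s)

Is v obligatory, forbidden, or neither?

Premise 2 states O(j) outright.
With premise 7, O(j ⊃ p), the K-axiom yields O(p).
Premise 5, O(a ⊃ ~p), contraposes to O(p ⊃ ~a); with O(p) we get O(~a).
Premise 4 is O(b ⊃ a); contrapositively O(~a ⊃ ~b). Since O(~a) holds, K gives O(~b).
From O(~b) and premise 3, O(~b ⊃ ~v), we obtain O(~v).
Premises 1, 6, 8 do not contribute to this derivation.
Thus O(~v), which is F(v): v is forbidden.

Forbidden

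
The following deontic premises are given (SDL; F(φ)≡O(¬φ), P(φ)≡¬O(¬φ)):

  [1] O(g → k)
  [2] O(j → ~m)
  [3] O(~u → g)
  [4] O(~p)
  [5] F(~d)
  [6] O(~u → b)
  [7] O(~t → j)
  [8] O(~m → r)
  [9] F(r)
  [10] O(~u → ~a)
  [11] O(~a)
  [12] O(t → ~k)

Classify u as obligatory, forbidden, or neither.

Obligatory

Premise 9 is F(r), i.e. O(~r).
Premise 8, O(~m → r), contraposes to O(~r → m); with O(~r) we get O(m).
The contrapositive of premise 2 (O(j → ~m)) is O(m → ~j), and O(m) is already established, so O(~j).
Premise 7, O(~t → j), contraposes to O(~j → t); with O(~j) we get O(t).
With premise 12, O(t → ~k), the K-axiom yields O(~k).
Premise 1, O(g → k), contraposes to O(~k → ~g); with O(~k) we get O(~g).
Premise 3, O(~u → g), contraposes to O(~g → u); with O(~g) we get O(u).
Premises 4, 5, 6, 10, 11 do not contribute to this derivation.
Hence u is obligatory.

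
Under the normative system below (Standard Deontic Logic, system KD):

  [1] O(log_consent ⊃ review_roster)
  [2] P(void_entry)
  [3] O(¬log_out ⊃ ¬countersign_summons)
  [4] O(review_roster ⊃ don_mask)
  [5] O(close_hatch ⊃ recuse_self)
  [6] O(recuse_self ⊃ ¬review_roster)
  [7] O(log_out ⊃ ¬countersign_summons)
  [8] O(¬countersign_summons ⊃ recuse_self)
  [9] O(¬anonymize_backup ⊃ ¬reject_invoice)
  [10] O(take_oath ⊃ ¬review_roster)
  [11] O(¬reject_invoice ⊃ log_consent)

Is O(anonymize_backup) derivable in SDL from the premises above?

By case analysis on ¬log_out: premise 3 gives O(¬log_out ⊃ ¬countersign_summons) and premise 7 gives O(log_out ⊃ ¬countersign_summons), so O(¬countersign_summons) either way.
Premise 8 is O(¬countersign_summons ⊃ recuse_self); since O(¬countersign_summons), deontic closure gives O(recuse_self).
Applying K to premise 6 (O(recuse_self ⊃ ¬review_roster)) and O(recuse_self) yields O(¬review_roster).
Premise 1, O(log_consent ⊃ review_roster), contraposes to O(¬review_roster ⊃ ¬log_consent); with O(¬review_roster) we get O(¬log_consent).
The contrapositive of premise 11 (O(¬reject_invoice ⊃ log_consent)) is O(¬log_consent ⊃ reject_invoice), and O(¬log_consent) is already established, so O(reject_invoice).
Premise 9 is O(¬anonymize_backup ⊃ ¬reject_invoice); contrapositively O(reject_invoice ⊃ anonymize_backup). Since O(reject_invoice) holds, K gives O(anonymize_backup).
Premises 2, 4, 5, 10 do not contribute to this derivation.
So O(anonymize_backup) follows.

Yes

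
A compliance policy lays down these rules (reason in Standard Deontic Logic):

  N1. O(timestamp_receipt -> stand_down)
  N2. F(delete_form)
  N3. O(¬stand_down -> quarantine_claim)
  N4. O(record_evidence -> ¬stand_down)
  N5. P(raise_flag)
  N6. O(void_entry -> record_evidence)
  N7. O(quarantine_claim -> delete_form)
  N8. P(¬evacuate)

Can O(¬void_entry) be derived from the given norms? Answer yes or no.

Premise 2 is F(delete_form), i.e. O(¬delete_form).
The contrapositive of premise 7 (O(quarantine_claim -> delete_form)) is O(¬delete_form -> ¬quarantine_claim), and O(¬delete_form) is already established, so O(¬quarantine_claim).
The contrapositive of premise 3 (O(¬stand_down -> quarantine_claim)) is O(¬quarantine_claim -> stand_down), and O(¬quarantine_claim) is already established, so O(stand_down).
The contrapositive of premise 4 (O(record_evidence -> ¬stand_down)) is O(stand_down -> ¬record_evidence), and O(stand_down) is already established, so O(¬record_evidence).
Premise 6, O(void_entry -> record_evidence), contraposes to O(¬record_evidence -> ¬void_entry); with O(¬record_evidence) we get O(¬void_entry).
Premises 1, 5, 8 do not contribute to this derivation.
So O(¬void_entry) follows.

Yes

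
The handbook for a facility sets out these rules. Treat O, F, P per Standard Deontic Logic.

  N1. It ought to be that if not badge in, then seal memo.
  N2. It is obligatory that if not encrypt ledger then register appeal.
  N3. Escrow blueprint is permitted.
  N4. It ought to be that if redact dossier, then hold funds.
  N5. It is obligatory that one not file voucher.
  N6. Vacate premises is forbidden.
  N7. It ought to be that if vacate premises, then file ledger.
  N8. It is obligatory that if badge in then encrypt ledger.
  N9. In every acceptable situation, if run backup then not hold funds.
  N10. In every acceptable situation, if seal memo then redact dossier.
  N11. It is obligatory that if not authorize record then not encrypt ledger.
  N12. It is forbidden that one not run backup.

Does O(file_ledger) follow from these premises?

No

Premise 7 is O(vacate_premises → file_ledger), but O(vacate_premises) is not derivable from the premises, so it does not yield O(file_ledger).
No other premise forces O(file_ledger). An ideal world satisfying every premise can still have file_ledger false, so O(file_ledger) is not derivable.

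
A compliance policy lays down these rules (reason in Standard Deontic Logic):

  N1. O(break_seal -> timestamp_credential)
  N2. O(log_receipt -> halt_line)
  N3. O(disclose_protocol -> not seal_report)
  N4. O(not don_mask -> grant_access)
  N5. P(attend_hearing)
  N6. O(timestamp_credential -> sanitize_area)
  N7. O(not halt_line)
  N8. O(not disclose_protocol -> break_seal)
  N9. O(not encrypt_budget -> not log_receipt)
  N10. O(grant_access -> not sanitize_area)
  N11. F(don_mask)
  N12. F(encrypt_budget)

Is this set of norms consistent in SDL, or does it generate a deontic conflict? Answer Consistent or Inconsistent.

Consistent

Premise 2 is O(log_receipt -> halt_line), but O(log_receipt) is not derivable from the premises, so it does not yield O(halt_line).
So O(halt_line) is not derivable, and the apparent clash with O(not halt_line) does not arise.
A world satisfying every obligation exists (e.g. attend_hearing=false, break_seal=false, disclose_protocol=true, don_mask=false, encrypt_budget=false, grant_access=true, halt_line=false, log_receipt=false, sanitize_area=false, seal_report=false, timestamp_credential=false); no atom is both obligatory and forbidden, so the set is consistent.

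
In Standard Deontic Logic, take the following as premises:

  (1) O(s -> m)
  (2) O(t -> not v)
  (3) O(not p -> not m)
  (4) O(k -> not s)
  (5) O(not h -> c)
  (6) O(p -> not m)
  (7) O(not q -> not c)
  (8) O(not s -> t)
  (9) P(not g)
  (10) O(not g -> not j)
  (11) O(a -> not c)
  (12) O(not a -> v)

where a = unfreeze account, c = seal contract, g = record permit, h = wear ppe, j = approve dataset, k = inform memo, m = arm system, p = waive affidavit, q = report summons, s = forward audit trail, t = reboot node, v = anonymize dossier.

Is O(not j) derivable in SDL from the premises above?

No

Premise 10 is O(not g -> not j), but O(not g) is not derivable from the premises (the permission P(not g) asserts only not O(g), not O(not g)), so it does not yield O(not j).
No other premise forces O(not j). An ideal world satisfying every premise can still have not j false, so O(not j) is not derivable.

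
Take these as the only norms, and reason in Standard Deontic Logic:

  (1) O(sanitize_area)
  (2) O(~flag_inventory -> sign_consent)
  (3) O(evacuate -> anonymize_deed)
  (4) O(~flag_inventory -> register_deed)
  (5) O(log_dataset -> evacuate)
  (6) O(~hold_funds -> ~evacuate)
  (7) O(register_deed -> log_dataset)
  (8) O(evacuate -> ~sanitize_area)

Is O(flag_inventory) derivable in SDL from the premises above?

Premise 1 gives O(sanitize_area).
Premise 8, O(evacuate -> ~sanitize_area), contraposes to O(sanitize_area -> ~evacuate); with O(sanitize_area) we get O(~evacuate).
Premise 5 is O(log_dataset -> evacuate); contrapositively O(~evacuate -> ~log_dataset). Since O(~evacuate) holds, K gives O(~log_dataset).
Premise 7, O(register_deed -> log_dataset), contraposes to O(~log_dataset -> ~register_deed); with O(~log_dataset) we get O(~register_deed).
The contrapositive of premise 4 (O(~flag_inventory -> register_deed)) is O(~register_deed -> flag_inventory), and O(~register_deed) is already established, so O(flag_inventory).
Premises 2, 3, 6 do not contribute to this derivation.
So O(flag_inventory) follows.

Yes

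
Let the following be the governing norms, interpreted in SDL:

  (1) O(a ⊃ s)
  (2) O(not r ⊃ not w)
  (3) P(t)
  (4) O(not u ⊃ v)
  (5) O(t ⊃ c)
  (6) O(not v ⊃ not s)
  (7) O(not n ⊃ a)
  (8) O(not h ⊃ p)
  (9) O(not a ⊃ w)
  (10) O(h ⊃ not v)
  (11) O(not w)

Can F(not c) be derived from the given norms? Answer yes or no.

No

Premise 5 is O(t ⊃ c), but O(t) is not derivable from the premises (the permission P(t) asserts only not O(not t), not O(t)), so it does not yield O(c).
No other premise forces O(c). An ideal world satisfying every premise can still have not c true, so F(not c) is not derivable.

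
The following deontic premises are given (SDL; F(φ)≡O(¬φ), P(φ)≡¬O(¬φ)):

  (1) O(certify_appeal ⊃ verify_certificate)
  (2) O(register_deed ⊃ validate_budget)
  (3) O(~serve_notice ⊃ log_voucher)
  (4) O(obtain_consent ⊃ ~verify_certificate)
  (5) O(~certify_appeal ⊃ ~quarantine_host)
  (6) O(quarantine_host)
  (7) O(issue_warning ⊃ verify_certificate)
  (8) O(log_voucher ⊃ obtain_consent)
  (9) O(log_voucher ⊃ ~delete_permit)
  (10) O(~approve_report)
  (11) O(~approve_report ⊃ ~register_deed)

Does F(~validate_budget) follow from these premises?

No

Premise 2 is O(register_deed ⊃ validate_budget), but O(register_deed) is not derivable from the premises, so it does not yield O(validate_budget).
No other premise forces O(validate_budget). An ideal world satisfying every premise can still have ~validate_budget true, so F(~validate_budget) is not derivable.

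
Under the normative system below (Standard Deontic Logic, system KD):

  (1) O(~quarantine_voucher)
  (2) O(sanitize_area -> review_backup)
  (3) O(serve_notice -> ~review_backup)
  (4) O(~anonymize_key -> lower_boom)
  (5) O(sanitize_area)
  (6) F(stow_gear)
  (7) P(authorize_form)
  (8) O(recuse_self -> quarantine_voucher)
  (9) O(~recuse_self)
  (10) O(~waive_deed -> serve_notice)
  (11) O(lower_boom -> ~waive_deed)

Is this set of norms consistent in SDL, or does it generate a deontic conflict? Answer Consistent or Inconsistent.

Premise 8 is O(recuse_self -> quarantine_voucher), but O(recuse_self) is not derivable from the premises, so it does not yield O(quarantine_voucher).
So O(quarantine_voucher) is not derivable, and the apparent clash with O(~quarantine_voucher) does not arise.
A world satisfying every obligation exists (e.g. anonymize_key=true, authorize_form=false, lower_boom=false, quarantine_voucher=false, recuse_self=false, review_backup=true, sanitize_area=true, serve_notice=false, stow_gear=false, waive_deed=true); no atom is both obligatory and forbidden, so the set is consistent.

Consistent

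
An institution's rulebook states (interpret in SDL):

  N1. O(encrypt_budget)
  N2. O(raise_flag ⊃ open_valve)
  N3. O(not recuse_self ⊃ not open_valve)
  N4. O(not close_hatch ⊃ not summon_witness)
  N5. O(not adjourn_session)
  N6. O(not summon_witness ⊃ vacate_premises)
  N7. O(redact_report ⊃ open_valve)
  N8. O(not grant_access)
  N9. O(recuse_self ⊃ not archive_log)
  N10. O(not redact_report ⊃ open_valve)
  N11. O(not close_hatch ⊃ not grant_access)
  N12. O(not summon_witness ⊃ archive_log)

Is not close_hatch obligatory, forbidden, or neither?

Premises 10 and 7 are O(not redact_report ⊃ open_valve) and O(redact_report ⊃ open_valve); every ideal world satisfies not redact_report or redact_report, so in either case open_valve holds — hence O(open_valve).
Premise 3 is O(not recuse_self ⊃ not open_valve); contrapositively O(open_valve ⊃ recuse_self). Since O(open_valve) holds, K gives O(recuse_self).
With premise 9, O(recuse_self ⊃ not archive_log), the K-axiom yields O(not archive_log).
Premise 12 is O(not summon_witness ⊃ archive_log); contrapositively O(not archive_log ⊃ summon_witness). Since O(not archive_log) holds, K gives O(summon_witness).
Premise 4, O(not close_hatch ⊃ not summon_witness), contraposes to O(summon_witness ⊃ close_hatch); with O(summon_witness) we get O(close_hatch).
Premises 1, 2, 5, 6, 8, 11 do not contribute to this derivation.
Thus O(close_hatch), which is F(not close_hatch): not close_hatch is forbidden.

Forbidden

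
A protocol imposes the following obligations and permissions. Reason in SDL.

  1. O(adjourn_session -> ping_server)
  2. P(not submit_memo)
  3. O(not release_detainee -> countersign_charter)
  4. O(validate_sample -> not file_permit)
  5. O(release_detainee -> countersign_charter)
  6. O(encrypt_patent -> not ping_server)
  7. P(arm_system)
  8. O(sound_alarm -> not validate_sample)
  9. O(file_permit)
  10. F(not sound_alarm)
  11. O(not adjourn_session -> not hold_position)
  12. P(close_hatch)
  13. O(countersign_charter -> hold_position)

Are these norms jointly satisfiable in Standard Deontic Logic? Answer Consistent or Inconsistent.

Consistent

Premise 4 is O(validate_sample -> not file_permit), but O(validate_sample) is not derivable from the premises, so it does not yield O(not file_permit).
So O(not file_permit) is not derivable, and the apparent clash with O(file_permit) does not arise.
A world satisfying every obligation exists (e.g. adjourn_session=true, arm_system=false, close_hatch=false, countersign_charter=true, encrypt_patent=false, file_permit=true, hold_position=true, ping_server=true, release_detainee=false, sound_alarm=true, submit_memo=false, validate_sample=false); no atom is both obligatory and forbidden, so the set is consistent.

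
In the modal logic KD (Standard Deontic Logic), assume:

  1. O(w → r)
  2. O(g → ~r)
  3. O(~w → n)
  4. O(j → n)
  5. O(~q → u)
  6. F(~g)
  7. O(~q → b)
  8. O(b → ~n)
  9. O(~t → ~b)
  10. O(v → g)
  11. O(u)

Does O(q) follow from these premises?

F(~g) at premise 6 means O(g).
Applying K to premise 2 (O(g → ~r)) and O(g) yields O(~r).
The contrapositive of premise 1 (O(w → r)) is O(~r → ~w), and O(~r) is already established, so O(~w).
Applying K to premise 3 (O(~w → n)) and O(~w) yields O(n).
The contrapositive of premise 8 (O(b → ~n)) is O(n → ~b), and O(n) is already established, so O(~b).
The contrapositive of premise 7 (O(~q → b)) is O(~b → q), and O(~b) is already established, so O(q).
Premises 4, 5, 9, 10, 11 do not contribute to this derivation.
So O(q) follows.

Yes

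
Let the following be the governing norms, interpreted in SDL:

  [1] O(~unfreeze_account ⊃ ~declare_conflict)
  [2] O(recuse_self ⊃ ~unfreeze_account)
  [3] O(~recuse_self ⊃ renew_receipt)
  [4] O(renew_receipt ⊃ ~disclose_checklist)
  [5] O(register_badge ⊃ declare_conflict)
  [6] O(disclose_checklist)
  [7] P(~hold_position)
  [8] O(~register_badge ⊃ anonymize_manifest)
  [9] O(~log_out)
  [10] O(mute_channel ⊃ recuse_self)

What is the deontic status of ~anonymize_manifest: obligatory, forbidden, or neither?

Premise 6 gives O(disclose_checklist).
Premise 4 is O(renew_receipt ⊃ ~disclose_checklist); contrapositively O(disclose_checklist ⊃ ~renew_receipt). Since O(disclose_checklist) holds, K gives O(~renew_receipt).
The contrapositive of premise 3 (O(~recuse_self ⊃ renew_receipt)) is O(~renew_receipt ⊃ recuse_self), and O(~renew_receipt) is already established, so O(recuse_self).
From O(recuse_self) and premise 2, O(recuse_self ⊃ ~unfreeze_account), we obtain O(~unfreeze_account).
Applying K to premise 1 (O(~unfreeze_account ⊃ ~declare_conflict)) and O(~unfreeze_account) yields O(~declare_conflict).
Premise 5 is O(register_badge ⊃ declare_conflict); contrapositively O(~declare_conflict ⊃ ~register_badge). Since O(~declare_conflict) holds, K gives O(~register_badge).
Premise 8 is O(~register_badge ⊃ anonymize_manifest); since O(~register_badge), deontic closure gives O(anonymize_manifest).
Premises 7, 9, 10 do not contribute to this derivation.
Thus O(anonymize_manifest), which is F(~anonymize_manifest): ~anonymize_manifest is forbidden.

Forbidden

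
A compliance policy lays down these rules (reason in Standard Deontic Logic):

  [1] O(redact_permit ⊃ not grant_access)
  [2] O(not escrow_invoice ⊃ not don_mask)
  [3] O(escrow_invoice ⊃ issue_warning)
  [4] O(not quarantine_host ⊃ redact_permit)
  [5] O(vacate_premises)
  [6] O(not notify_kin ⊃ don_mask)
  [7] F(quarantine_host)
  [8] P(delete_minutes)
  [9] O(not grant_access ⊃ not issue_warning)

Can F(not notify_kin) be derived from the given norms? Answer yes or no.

Yes

Premise 7 is F(quarantine_host), i.e. O(not quarantine_host).
From O(not quarantine_host) and premise 4, O(not quarantine_host ⊃ redact_permit), we obtain O(redact_permit).
With premise 1, O(redact_permit ⊃ not grant_access), the K-axiom yields O(not grant_access).
With premise 9, O(not grant_access ⊃ not issue_warning), the K-axiom yields O(not issue_warning).
The contrapositive of premise 3 (O(escrow_invoice ⊃ issue_warning)) is O(not issue_warning ⊃ not escrow_invoice), and O(not issue_warning) is already established, so O(not escrow_invoice).
Applying K to premise 2 (O(not escrow_invoice ⊃ not don_mask)) and O(not escrow_invoice) yields O(not don_mask).
The contrapositive of premise 6 (O(not notify_kin ⊃ don_mask)) is O(not don_mask ⊃ notify_kin), and O(not don_mask) is already established, so O(notify_kin).
Premises 5, 8 do not contribute to this derivation.
So O(notify_kin) holds, i.e. F(not notify_kin). The claim follows.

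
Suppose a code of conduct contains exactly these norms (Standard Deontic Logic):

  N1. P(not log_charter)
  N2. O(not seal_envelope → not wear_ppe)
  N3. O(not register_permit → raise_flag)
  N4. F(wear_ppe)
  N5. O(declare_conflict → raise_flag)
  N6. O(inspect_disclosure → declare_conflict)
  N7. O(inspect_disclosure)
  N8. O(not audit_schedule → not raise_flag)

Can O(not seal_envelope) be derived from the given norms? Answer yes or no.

Premise 2 is O(not seal_envelope → not wear_ppe); even if O(not wear_ppe) held, inferring O(not seal_envelope) would be affirming the consequent — invalid.
No other premise forces O(not seal_envelope). An ideal world satisfying every premise can still have not seal_envelope false, so O(not seal_envelope) is not derivable.

No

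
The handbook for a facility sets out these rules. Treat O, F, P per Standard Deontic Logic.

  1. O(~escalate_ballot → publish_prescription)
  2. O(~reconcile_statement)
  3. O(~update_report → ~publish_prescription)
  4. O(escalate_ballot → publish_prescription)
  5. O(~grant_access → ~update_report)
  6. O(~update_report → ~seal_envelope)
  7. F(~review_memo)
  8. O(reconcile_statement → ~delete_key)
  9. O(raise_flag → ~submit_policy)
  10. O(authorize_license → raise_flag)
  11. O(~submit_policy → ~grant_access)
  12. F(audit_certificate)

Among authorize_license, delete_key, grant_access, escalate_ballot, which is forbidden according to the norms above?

By case analysis on ~escalate_ballot: premise 1 gives O(~escalate_ballot → publish_prescription) and premise 4 gives O(escalate_ballot → publish_prescription), so O(publish_prescription) either way.
Premise 3 is O(~update_report → ~publish_prescription); contrapositively O(publish_prescription → update_report). Since O(publish_prescription) holds, K gives O(update_report).
Premise 5 is O(~grant_access → ~update_report); contrapositively O(update_report → grant_access). Since O(update_report) holds, K gives O(grant_access).
Premise 11 is O(~submit_policy → ~grant_access); contrapositively O(grant_access → submit_policy). Since O(grant_access) holds, K gives O(submit_policy).
Premise 9, O(raise_flag → ~submit_policy), contraposes to O(submit_policy → ~raise_flag); with O(submit_policy) we get O(~raise_flag).
Premise 10, O(authorize_license → raise_flag), contraposes to O(~raise_flag → ~authorize_license); with O(~raise_flag) we get O(~authorize_license).
So O(~authorize_license) holds, i.e. authorize_license is forbidden. None of the other listed options is forbidden under the premises.

authorize_license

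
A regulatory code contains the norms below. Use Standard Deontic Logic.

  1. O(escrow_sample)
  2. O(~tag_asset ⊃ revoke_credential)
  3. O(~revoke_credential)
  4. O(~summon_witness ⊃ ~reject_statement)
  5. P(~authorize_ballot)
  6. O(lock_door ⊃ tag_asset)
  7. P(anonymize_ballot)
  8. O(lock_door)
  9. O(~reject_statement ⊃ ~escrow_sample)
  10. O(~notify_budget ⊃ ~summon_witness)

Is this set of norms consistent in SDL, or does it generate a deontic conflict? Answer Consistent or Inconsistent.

Premise 2 is O(~tag_asset ⊃ revoke_credential), but O(~tag_asset) is not derivable from the premises, so it does not yield O(revoke_credential).
So O(revoke_credential) is not derivable, and the apparent clash with O(~revoke_credential) does not arise.
A world satisfying every obligation exists (e.g. anonymize_ballot=false, authorize_ballot=false, escrow_sample=true, lock_door=true, notify_budget=true, reject_statement=true, revoke_credential=false, summon_witness=true, tag_asset=true); no atom is both obligatory and forbidden, so the set is consistent.

Consistent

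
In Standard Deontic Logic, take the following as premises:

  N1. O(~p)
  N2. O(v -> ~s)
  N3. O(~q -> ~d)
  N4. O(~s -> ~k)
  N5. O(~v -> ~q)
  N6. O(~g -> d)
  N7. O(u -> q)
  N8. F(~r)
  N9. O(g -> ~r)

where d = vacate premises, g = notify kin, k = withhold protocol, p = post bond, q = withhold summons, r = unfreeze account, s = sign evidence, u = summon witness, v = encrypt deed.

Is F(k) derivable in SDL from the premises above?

Premise 8, F(~r), is equivalent to O(r).
The contrapositive of premise 9 (O(g -> ~r)) is O(r -> ~g), and O(r) is already established, so O(~g).
From O(~g) and premise 6, O(~g -> d), we obtain O(d).
Premise 3 is O(~q -> ~d); contrapositively O(d -> q). Since O(d) holds, K gives O(q).
Premise 5, O(~v -> ~q), contraposes to O(q -> v); with O(q) we get O(v).
Premise 2 is O(v -> ~s); since O(v), deontic closure gives O(~s).
Applying K to premise 4 (O(~s -> ~k)) and O(~s) yields O(~k).
Premises 1, 7 do not contribute to this derivation.
So O(~k) holds, i.e. F(k). The claim follows.

Yes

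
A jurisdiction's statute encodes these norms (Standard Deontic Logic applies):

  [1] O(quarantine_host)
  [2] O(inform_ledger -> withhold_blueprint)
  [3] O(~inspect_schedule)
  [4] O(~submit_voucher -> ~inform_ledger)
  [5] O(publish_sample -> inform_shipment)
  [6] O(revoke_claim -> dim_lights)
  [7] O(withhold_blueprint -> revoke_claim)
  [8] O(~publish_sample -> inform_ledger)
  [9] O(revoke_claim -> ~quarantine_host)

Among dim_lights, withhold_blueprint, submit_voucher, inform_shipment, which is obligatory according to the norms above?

inform_shipment

Premise 1 states O(quarantine_host) outright.
Premise 9, O(revoke_claim -> ~quarantine_host), contraposes to O(quarantine_host -> ~revoke_claim); with O(quarantine_host) we get O(~revoke_claim).
The contrapositive of premise 7 (O(withhold_blueprint -> revoke_claim)) is O(~revoke_claim -> ~withhold_blueprint), and O(~revoke_claim) is already established, so O(~withhold_blueprint).
Premise 2 is O(inform_ledger -> withhold_blueprint); contrapositively O(~withhold_blueprint -> ~inform_ledger). Since O(~withhold_blueprint) holds, K gives O(~inform_ledger).
Premise 8, O(~publish_sample -> inform_ledger), contraposes to O(~inform_ledger -> publish_sample); with O(~inform_ledger) we get O(publish_sample).
With premise 5, O(publish_sample -> inform_shipment), the K-axiom yields O(inform_shipment).
So O(inform_shipment) holds — inform_shipment is obligatory. None of the other listed options is made obligatory by any chain of premises.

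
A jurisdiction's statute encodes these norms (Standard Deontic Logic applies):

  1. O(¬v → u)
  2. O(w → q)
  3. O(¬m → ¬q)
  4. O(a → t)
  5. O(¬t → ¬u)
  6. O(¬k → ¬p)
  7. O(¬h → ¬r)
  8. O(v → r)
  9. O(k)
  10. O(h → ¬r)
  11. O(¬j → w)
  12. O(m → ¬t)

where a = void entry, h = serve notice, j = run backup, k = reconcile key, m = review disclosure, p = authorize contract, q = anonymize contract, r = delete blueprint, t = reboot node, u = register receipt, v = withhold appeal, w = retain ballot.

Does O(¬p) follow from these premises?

Premise 6 is O(¬k → ¬p), but O(¬k) is not derivable from the premises, so it does not yield O(¬p).
No other premise forces O(¬p). An ideal world satisfying every premise can still have ¬p false, so O(¬p) is not derivable.

No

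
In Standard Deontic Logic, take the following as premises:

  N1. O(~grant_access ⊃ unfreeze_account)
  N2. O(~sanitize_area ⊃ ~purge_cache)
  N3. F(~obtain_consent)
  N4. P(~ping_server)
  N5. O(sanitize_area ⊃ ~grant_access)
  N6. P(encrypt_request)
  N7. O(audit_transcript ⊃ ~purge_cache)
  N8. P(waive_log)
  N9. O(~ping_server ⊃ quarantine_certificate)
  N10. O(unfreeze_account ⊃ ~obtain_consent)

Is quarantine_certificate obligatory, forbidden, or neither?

Premise 9 is O(~ping_server ⊃ quarantine_certificate), but O(~ping_server) is not derivable from the premises (the permission P(~ping_server) asserts only ~O(ping_server), not O(~ping_server)), so it does not yield O(quarantine_certificate).
No premise or chain of K-axiom applications forces O(quarantine_certificate), and none forces O(~quarantine_certificate). So quarantine_certificate is neither obligatory nor forbidden under these norms.

Neither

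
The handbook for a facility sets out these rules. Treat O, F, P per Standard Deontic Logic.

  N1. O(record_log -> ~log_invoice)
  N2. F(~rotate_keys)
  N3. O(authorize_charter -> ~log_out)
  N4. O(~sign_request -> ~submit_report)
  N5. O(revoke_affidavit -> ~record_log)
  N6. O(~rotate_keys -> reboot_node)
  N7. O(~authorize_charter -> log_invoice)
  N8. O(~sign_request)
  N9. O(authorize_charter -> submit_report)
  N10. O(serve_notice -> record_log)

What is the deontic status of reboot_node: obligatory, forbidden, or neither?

Neither

Premise 6 is O(~rotate_keys -> reboot_node), but O(~rotate_keys) is not derivable from the premises, so it does not yield O(reboot_node).
No premise or chain of K-axiom applications forces O(reboot_node), and none forces O(~reboot_node). So reboot_node is neither obligatory nor forbidden under these norms.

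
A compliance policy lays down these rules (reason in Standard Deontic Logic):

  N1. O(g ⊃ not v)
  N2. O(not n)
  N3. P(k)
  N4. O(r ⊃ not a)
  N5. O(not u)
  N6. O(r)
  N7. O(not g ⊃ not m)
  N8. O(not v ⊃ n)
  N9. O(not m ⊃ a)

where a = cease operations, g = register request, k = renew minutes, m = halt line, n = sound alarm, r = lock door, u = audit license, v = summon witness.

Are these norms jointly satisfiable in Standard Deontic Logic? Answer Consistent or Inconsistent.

Inconsistent

Premise 6 gives O(r).
Premise 4 is O(r ⊃ not a); since O(r), deontic closure gives O(not a).
Premise 9 is O(not m ⊃ a); contrapositively O(not a ⊃ m). Since O(not a) holds, K gives O(m).
Premise 7, O(not g ⊃ not m), contraposes to O(m ⊃ g); with O(m) we get O(g).
With premise 1, O(g ⊃ not v), the K-axiom yields O(not v).
Applying K to premise 8 (O(not v ⊃ n)) and O(not v) yields O(n).
However, premise 2 gives O(not n).
We now have both O(n) and O(not n) — n is simultaneously obligatory and forbidden, violating the D-axiom.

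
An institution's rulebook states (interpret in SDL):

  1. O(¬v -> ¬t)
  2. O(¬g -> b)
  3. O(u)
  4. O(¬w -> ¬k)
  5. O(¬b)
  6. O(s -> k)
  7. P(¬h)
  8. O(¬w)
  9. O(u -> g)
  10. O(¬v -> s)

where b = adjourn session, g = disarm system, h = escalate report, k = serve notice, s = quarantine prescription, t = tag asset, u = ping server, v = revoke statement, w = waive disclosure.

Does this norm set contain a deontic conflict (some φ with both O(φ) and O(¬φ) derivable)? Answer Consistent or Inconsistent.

Consistent

Premise 2 is O(¬g -> b), but O(¬g) is not derivable from the premises, so it does not yield O(b).
So O(b) is not derivable, and the apparent clash with O(¬b) does not arise.
A world satisfying every obligation exists (e.g. b=false, g=true, h=false, k=false, s=false, t=false, u=true, v=true, w=false); no atom is both obligatory and forbidden, so the set is consistent.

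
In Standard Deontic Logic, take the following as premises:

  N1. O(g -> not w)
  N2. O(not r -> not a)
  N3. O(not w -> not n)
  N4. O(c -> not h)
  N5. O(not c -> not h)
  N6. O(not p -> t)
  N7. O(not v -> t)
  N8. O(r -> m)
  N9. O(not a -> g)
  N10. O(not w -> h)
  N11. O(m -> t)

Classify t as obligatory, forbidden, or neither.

Obligatory

By case analysis on not c: premise 5 gives O(not c -> not h) and premise 4 gives O(c -> not h), so O(not h) either way.
Premise 10 is O(not w -> h); contrapositively O(not h -> w). Since O(not h) holds, K gives O(w).
The contrapositive of premise 1 (O(g -> not w)) is O(w -> not g), and O(w) is already established, so O(not g).
Premise 9 is O(not a -> g); contrapositively O(not g -> a). Since O(not g) holds, K gives O(a).
Premise 2 is O(not r -> not a); contrapositively O(a -> r). Since O(a) holds, K gives O(r).
Premise 8 is O(r -> m); since O(r), deontic closure gives O(m).
From O(m) and premise 11, O(m -> t), we obtain O(t).
Premises 3, 6, 7 do not contribute to this derivation.
Hence t is obligatory.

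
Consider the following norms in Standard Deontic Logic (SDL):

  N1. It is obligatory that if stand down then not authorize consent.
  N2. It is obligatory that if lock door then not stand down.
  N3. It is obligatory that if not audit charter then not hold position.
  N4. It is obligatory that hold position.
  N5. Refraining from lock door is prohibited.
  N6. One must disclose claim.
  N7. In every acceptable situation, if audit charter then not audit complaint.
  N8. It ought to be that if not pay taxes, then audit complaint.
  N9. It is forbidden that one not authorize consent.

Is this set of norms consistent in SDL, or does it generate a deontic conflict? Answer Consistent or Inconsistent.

Consistent

Premise 1 is O(stand_down → ¬authorize_consent), but O(stand_down) is not derivable from the premises, so it does not yield O(¬authorize_consent).
So O(¬authorize_consent) is not derivable, and the apparent clash with O(authorize_consent) does not arise.
A world satisfying every obligation exists (e.g. audit_charter=true, audit_complaint=false, authorize_consent=true, disclose_claim=true, hold_position=true, lock_door=true, pay_taxes=true, stand_down=false); no atom is both obligatory and forbidden, so the set is consistent.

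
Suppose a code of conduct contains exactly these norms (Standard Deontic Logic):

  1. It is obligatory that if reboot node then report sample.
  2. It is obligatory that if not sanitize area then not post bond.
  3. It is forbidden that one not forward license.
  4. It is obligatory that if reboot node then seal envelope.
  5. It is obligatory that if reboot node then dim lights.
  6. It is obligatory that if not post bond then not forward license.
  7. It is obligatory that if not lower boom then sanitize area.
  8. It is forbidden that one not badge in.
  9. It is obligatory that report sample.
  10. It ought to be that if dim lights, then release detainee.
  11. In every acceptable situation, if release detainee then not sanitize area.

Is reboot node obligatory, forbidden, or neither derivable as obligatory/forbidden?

Premise 3, F(¬forward_license), is equivalent to O(forward_license).
Premise 6 is O(¬post_bond → ¬forward_license); contrapositively O(forward_license → post_bond). Since O(forward_license) holds, K gives O(post_bond).
The contrapositive of premise 2 (O(¬sanitize_area → ¬post_bond)) is O(post_bond → sanitize_area), and O(post_bond) is already established, so O(sanitize_area).
The contrapositive of premise 11 (O(release_detainee → ¬sanitize_area)) is O(sanitize_area → ¬release_detainee), and O(sanitize_area) is already established, so O(¬release_detainee).
The contrapositive of premise 10 (O(dim_lights → release_detainee)) is O(¬release_detainee → ¬dim_lights), and O(¬release_detainee) is already established, so O(¬dim_lights).
Premise 5 is O(reboot_node → dim_lights); contrapositively O(¬dim_lights → ¬reboot_node). Since O(¬dim_lights) holds, K gives O(¬reboot_node).
Premises 1, 4, 7, 8, 9 do not contribute to this derivation.
Thus O(¬reboot_node), which is F(reboot_node): reboot_node is forbidden.

Forbidden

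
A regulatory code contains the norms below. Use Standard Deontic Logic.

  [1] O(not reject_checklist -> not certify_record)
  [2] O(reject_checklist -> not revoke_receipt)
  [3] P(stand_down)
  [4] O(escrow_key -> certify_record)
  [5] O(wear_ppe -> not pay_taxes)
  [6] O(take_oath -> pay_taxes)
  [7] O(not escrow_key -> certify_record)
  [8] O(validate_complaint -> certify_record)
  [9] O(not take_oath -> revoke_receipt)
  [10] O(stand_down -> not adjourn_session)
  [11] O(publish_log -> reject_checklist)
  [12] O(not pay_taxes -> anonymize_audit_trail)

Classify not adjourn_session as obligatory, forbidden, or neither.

Neither

Premise 10 is O(stand_down -> not adjourn_session), but O(stand_down) is not derivable from the premises (the permission P(stand_down) asserts only not O(not stand_down), not O(stand_down)), so it does not yield O(not adjourn_session).
No premise or chain of K-axiom applications forces O(not adjourn_session), and none forces O(adjourn_session). So not adjourn_session is neither obligatory nor forbidden under these norms.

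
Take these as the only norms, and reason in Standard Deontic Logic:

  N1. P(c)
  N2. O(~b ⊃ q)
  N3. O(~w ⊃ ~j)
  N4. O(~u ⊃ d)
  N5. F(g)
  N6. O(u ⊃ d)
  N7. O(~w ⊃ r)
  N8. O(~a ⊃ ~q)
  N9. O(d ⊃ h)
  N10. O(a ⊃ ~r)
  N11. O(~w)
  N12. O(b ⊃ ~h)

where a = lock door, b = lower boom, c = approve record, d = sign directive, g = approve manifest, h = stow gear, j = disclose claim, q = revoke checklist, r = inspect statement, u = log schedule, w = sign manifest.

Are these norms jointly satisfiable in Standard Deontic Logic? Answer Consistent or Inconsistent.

Premises 4 and 6 are O(~u ⊃ d) and O(u ⊃ d); every ideal world satisfies ~u or u, so in either case d holds — hence O(d).
Applying K to premise 9 (O(d ⊃ h)) and O(d) yields O(h).
Premise 12 is O(b ⊃ ~h); contrapositively O(h ⊃ ~b). Since O(h) holds, K gives O(~b).
With premise 2, O(~b ⊃ q), the K-axiom yields O(q).
The contrapositive of premise 8 (O(~a ⊃ ~q)) is O(q ⊃ a), and O(q) is already established, so O(a).
With premise 10, O(a ⊃ ~r), the K-axiom yields O(~r).
Premise 7, O(~w ⊃ r), contraposes to O(~r ⊃ w); with O(~r) we get O(w).
Yet premise 11 states O(~w).
We now have both O(w) and O(~w) — w is simultaneously obligatory and forbidden, violating the D-axiom.

Inconsistent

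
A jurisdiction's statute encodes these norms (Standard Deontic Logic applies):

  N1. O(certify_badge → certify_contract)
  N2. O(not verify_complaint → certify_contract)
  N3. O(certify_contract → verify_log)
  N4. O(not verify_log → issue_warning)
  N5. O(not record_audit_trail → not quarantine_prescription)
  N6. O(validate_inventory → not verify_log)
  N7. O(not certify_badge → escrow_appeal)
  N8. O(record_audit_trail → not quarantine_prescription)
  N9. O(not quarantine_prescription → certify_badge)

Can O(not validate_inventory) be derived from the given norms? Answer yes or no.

By case analysis on record_audit_trail: premise 8 gives O(record_audit_trail → not quarantine_prescription) and premise 5 gives O(not record_audit_trail → not quarantine_prescription), so O(not quarantine_prescription) either way.
Applying K to premise 9 (O(not quarantine_prescription → certify_badge)) and O(not quarantine_prescription) yields O(certify_badge).
From O(certify_badge) and premise 1, O(certify_badge → certify_contract), we obtain O(certify_contract).
Premise 3 is O(certify_contract → verify_log); since O(certify_contract), deontic closure gives O(verify_log).
The contrapositive of premise 6 (O(validate_inventory → not verify_log)) is O(verify_log → not validate_inventory), and O(verify_log) is already established, so O(not validate_inventory).
Premises 2, 4, 7 do not contribute to this derivation.
So O(not validate_inventory) follows.

Yes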